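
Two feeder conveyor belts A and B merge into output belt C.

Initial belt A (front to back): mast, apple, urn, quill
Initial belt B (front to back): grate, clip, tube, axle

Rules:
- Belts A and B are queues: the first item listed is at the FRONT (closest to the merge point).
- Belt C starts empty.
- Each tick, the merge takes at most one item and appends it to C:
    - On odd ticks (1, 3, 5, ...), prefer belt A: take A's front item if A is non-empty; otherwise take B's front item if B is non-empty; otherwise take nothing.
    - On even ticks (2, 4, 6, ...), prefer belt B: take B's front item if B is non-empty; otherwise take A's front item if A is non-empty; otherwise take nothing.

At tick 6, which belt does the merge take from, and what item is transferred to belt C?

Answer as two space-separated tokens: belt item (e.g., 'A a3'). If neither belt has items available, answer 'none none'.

Answer: B tube

Derivation:
Tick 1: prefer A, take mast from A; A=[apple,urn,quill] B=[grate,clip,tube,axle] C=[mast]
Tick 2: prefer B, take grate from B; A=[apple,urn,quill] B=[clip,tube,axle] C=[mast,grate]
Tick 3: prefer A, take apple from A; A=[urn,quill] B=[clip,tube,axle] C=[mast,grate,apple]
Tick 4: prefer B, take clip from B; A=[urn,quill] B=[tube,axle] C=[mast,grate,apple,clip]
Tick 5: prefer A, take urn from A; A=[quill] B=[tube,axle] C=[mast,grate,apple,clip,urn]
Tick 6: prefer B, take tube from B; A=[quill] B=[axle] C=[mast,grate,apple,clip,urn,tube]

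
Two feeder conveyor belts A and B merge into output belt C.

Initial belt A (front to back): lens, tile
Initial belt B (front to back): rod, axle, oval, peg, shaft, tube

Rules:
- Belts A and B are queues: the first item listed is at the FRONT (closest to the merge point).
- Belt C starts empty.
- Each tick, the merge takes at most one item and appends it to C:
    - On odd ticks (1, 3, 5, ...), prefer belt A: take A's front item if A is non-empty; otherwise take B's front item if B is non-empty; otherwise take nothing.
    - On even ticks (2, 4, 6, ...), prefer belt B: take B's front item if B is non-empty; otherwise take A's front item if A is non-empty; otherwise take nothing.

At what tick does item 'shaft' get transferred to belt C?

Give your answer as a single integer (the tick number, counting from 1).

Answer: 7

Derivation:
Tick 1: prefer A, take lens from A; A=[tile] B=[rod,axle,oval,peg,shaft,tube] C=[lens]
Tick 2: prefer B, take rod from B; A=[tile] B=[axle,oval,peg,shaft,tube] C=[lens,rod]
Tick 3: prefer A, take tile from A; A=[-] B=[axle,oval,peg,shaft,tube] C=[lens,rod,tile]
Tick 4: prefer B, take axle from B; A=[-] B=[oval,peg,shaft,tube] C=[lens,rod,tile,axle]
Tick 5: prefer A, take oval from B; A=[-] B=[peg,shaft,tube] C=[lens,rod,tile,axle,oval]
Tick 6: prefer B, take peg from B; A=[-] B=[shaft,tube] C=[lens,rod,tile,axle,oval,peg]
Tick 7: prefer A, take shaft from B; A=[-] B=[tube] C=[lens,rod,tile,axle,oval,peg,shaft]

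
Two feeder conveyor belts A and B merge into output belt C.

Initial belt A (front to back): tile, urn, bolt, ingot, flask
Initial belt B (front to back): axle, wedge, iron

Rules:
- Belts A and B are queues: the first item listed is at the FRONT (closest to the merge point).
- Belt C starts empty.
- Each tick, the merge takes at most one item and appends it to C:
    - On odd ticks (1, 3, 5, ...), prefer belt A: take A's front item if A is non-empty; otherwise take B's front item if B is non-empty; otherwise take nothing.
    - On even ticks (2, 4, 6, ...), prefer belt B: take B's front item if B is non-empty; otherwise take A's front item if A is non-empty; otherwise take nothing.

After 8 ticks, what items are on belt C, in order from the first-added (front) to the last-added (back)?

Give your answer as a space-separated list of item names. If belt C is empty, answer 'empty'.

Tick 1: prefer A, take tile from A; A=[urn,bolt,ingot,flask] B=[axle,wedge,iron] C=[tile]
Tick 2: prefer B, take axle from B; A=[urn,bolt,ingot,flask] B=[wedge,iron] C=[tile,axle]
Tick 3: prefer A, take urn from A; A=[bolt,ingot,flask] B=[wedge,iron] C=[tile,axle,urn]
Tick 4: prefer B, take wedge from B; A=[bolt,ingot,flask] B=[iron] C=[tile,axle,urn,wedge]
Tick 5: prefer A, take bolt from A; A=[ingot,flask] B=[iron] C=[tile,axle,urn,wedge,bolt]
Tick 6: prefer B, take iron from B; A=[ingot,flask] B=[-] C=[tile,axle,urn,wedge,bolt,iron]
Tick 7: prefer A, take ingot from A; A=[flask] B=[-] C=[tile,axle,urn,wedge,bolt,iron,ingot]
Tick 8: prefer B, take flask from A; A=[-] B=[-] C=[tile,axle,urn,wedge,bolt,iron,ingot,flask]

Answer: tile axle urn wedge bolt iron ingot flask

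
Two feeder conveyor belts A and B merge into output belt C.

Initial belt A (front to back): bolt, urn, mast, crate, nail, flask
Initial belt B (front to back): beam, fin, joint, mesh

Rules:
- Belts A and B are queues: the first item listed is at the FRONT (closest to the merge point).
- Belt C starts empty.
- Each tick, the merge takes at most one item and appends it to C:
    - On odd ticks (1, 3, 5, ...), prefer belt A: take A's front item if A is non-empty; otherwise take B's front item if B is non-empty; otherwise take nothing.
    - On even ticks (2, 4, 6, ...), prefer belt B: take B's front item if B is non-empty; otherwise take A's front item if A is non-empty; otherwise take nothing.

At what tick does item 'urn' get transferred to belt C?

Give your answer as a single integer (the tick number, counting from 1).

Tick 1: prefer A, take bolt from A; A=[urn,mast,crate,nail,flask] B=[beam,fin,joint,mesh] C=[bolt]
Tick 2: prefer B, take beam from B; A=[urn,mast,crate,nail,flask] B=[fin,joint,mesh] C=[bolt,beam]
Tick 3: prefer A, take urn from A; A=[mast,crate,nail,flask] B=[fin,joint,mesh] C=[bolt,beam,urn]

Answer: 3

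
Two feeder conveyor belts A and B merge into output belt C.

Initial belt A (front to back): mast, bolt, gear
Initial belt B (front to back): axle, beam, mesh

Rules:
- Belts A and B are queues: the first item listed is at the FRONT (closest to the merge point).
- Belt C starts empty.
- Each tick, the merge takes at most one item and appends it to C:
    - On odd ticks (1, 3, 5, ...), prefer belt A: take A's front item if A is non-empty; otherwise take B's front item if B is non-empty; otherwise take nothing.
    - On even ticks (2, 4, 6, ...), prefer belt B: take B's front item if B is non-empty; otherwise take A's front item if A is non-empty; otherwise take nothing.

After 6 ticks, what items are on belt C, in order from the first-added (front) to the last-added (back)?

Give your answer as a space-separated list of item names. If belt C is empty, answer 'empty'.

Tick 1: prefer A, take mast from A; A=[bolt,gear] B=[axle,beam,mesh] C=[mast]
Tick 2: prefer B, take axle from B; A=[bolt,gear] B=[beam,mesh] C=[mast,axle]
Tick 3: prefer A, take bolt from A; A=[gear] B=[beam,mesh] C=[mast,axle,bolt]
Tick 4: prefer B, take beam from B; A=[gear] B=[mesh] C=[mast,axle,bolt,beam]
Tick 5: prefer A, take gear from A; A=[-] B=[mesh] C=[mast,axle,bolt,beam,gear]
Tick 6: prefer B, take mesh from B; A=[-] B=[-] C=[mast,axle,bolt,beam,gear,mesh]

Answer: mast axle bolt beam gear mesh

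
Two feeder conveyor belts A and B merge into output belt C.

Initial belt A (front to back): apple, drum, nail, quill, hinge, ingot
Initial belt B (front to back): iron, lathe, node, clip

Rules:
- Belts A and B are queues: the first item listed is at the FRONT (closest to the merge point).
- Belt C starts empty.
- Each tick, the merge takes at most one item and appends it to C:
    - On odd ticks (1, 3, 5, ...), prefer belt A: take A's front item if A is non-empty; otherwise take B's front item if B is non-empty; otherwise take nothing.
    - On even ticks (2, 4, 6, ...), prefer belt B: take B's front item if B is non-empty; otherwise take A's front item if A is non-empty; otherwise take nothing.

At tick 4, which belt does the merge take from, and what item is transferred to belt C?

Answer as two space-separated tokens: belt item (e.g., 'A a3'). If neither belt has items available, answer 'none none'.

Tick 1: prefer A, take apple from A; A=[drum,nail,quill,hinge,ingot] B=[iron,lathe,node,clip] C=[apple]
Tick 2: prefer B, take iron from B; A=[drum,nail,quill,hinge,ingot] B=[lathe,node,clip] C=[apple,iron]
Tick 3: prefer A, take drum from A; A=[nail,quill,hinge,ingot] B=[lathe,node,clip] C=[apple,iron,drum]
Tick 4: prefer B, take lathe from B; A=[nail,quill,hinge,ingot] B=[node,clip] C=[apple,iron,drum,lathe]

Answer: B lathe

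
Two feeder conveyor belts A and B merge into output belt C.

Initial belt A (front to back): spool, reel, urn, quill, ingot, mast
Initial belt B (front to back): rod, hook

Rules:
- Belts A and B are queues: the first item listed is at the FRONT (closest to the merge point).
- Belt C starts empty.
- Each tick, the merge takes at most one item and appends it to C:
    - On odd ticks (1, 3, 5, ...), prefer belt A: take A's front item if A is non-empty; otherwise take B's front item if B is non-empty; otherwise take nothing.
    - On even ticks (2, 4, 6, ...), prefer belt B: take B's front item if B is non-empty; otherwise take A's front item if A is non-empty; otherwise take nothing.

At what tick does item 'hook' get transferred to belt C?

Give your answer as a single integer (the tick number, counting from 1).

Answer: 4

Derivation:
Tick 1: prefer A, take spool from A; A=[reel,urn,quill,ingot,mast] B=[rod,hook] C=[spool]
Tick 2: prefer B, take rod from B; A=[reel,urn,quill,ingot,mast] B=[hook] C=[spool,rod]
Tick 3: prefer A, take reel from A; A=[urn,quill,ingot,mast] B=[hook] C=[spool,rod,reel]
Tick 4: prefer B, take hook from B; A=[urn,quill,ingot,mast] B=[-] C=[spool,rod,reel,hook]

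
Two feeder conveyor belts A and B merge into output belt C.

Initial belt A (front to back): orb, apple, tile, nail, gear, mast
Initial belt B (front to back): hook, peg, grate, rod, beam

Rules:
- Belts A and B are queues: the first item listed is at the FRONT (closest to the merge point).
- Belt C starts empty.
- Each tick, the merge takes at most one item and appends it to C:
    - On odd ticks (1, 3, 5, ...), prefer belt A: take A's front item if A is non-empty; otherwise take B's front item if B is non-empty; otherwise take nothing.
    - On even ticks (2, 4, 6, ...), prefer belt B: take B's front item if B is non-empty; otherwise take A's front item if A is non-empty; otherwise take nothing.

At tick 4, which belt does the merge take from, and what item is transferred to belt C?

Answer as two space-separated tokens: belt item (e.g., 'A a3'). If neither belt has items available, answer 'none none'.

Answer: B peg

Derivation:
Tick 1: prefer A, take orb from A; A=[apple,tile,nail,gear,mast] B=[hook,peg,grate,rod,beam] C=[orb]
Tick 2: prefer B, take hook from B; A=[apple,tile,nail,gear,mast] B=[peg,grate,rod,beam] C=[orb,hook]
Tick 3: prefer A, take apple from A; A=[tile,nail,gear,mast] B=[peg,grate,rod,beam] C=[orb,hook,apple]
Tick 4: prefer B, take peg from B; A=[tile,nail,gear,mast] B=[grate,rod,beam] C=[orb,hook,apple,peg]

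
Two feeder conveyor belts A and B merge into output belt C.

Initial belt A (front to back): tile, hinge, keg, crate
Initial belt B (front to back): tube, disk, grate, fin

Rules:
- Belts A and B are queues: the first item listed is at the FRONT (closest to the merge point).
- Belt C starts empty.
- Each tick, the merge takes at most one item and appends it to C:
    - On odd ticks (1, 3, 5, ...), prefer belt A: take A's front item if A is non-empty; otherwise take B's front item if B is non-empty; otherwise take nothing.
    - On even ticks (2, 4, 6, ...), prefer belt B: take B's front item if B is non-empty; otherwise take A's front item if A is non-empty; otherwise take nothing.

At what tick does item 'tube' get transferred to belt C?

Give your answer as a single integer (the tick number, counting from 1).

Tick 1: prefer A, take tile from A; A=[hinge,keg,crate] B=[tube,disk,grate,fin] C=[tile]
Tick 2: prefer B, take tube from B; A=[hinge,keg,crate] B=[disk,grate,fin] C=[tile,tube]

Answer: 2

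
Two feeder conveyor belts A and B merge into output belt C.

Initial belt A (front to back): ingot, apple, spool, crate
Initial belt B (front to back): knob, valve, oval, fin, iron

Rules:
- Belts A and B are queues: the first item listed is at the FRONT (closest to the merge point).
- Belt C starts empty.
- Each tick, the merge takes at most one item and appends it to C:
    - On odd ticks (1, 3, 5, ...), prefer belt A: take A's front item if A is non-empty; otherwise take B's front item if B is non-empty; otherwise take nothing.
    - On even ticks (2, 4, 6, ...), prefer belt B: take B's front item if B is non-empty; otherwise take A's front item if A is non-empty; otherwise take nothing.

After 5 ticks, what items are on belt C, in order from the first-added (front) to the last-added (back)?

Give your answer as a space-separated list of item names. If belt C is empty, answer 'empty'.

Tick 1: prefer A, take ingot from A; A=[apple,spool,crate] B=[knob,valve,oval,fin,iron] C=[ingot]
Tick 2: prefer B, take knob from B; A=[apple,spool,crate] B=[valve,oval,fin,iron] C=[ingot,knob]
Tick 3: prefer A, take apple from A; A=[spool,crate] B=[valve,oval,fin,iron] C=[ingot,knob,apple]
Tick 4: prefer B, take valve from B; A=[spool,crate] B=[oval,fin,iron] C=[ingot,knob,apple,valve]
Tick 5: prefer A, take spool from A; A=[crate] B=[oval,fin,iron] C=[ingot,knob,apple,valve,spool]

Answer: ingot knob apple valve spool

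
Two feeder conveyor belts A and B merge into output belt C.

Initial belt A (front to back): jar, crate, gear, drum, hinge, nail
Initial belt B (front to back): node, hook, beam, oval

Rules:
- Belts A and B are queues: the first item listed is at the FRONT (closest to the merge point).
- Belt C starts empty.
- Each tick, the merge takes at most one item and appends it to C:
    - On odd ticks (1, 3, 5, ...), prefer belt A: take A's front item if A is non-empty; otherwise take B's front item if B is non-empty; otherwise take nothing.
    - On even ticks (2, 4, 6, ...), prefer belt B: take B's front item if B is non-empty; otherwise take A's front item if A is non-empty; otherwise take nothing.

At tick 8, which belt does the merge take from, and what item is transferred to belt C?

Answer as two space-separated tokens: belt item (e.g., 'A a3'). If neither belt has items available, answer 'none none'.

Answer: B oval

Derivation:
Tick 1: prefer A, take jar from A; A=[crate,gear,drum,hinge,nail] B=[node,hook,beam,oval] C=[jar]
Tick 2: prefer B, take node from B; A=[crate,gear,drum,hinge,nail] B=[hook,beam,oval] C=[jar,node]
Tick 3: prefer A, take crate from A; A=[gear,drum,hinge,nail] B=[hook,beam,oval] C=[jar,node,crate]
Tick 4: prefer B, take hook from B; A=[gear,drum,hinge,nail] B=[beam,oval] C=[jar,node,crate,hook]
Tick 5: prefer A, take gear from A; A=[drum,hinge,nail] B=[beam,oval] C=[jar,node,crate,hook,gear]
Tick 6: prefer B, take beam from B; A=[drum,hinge,nail] B=[oval] C=[jar,node,crate,hook,gear,beam]
Tick 7: prefer A, take drum from A; A=[hinge,nail] B=[oval] C=[jar,node,crate,hook,gear,beam,drum]
Tick 8: prefer B, take oval from B; A=[hinge,nail] B=[-] C=[jar,node,crate,hook,gear,beam,drum,oval]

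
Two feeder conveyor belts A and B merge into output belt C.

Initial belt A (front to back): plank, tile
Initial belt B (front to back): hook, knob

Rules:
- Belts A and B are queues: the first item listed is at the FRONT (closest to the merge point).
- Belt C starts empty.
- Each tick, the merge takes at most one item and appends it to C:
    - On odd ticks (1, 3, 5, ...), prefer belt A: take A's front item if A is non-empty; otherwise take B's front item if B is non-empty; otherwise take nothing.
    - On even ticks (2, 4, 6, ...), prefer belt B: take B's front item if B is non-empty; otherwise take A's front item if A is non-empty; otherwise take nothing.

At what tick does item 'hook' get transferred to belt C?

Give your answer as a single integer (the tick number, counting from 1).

Tick 1: prefer A, take plank from A; A=[tile] B=[hook,knob] C=[plank]
Tick 2: prefer B, take hook from B; A=[tile] B=[knob] C=[plank,hook]

Answer: 2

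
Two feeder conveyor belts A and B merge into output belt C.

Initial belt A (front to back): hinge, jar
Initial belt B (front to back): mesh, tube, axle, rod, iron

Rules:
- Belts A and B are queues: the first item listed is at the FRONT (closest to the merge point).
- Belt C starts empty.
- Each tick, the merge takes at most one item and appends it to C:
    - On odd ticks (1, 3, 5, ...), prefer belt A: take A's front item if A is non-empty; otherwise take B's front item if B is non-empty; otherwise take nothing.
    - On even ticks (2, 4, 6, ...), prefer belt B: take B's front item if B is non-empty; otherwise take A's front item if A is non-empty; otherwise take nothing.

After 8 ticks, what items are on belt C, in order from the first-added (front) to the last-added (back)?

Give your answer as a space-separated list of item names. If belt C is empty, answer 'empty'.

Tick 1: prefer A, take hinge from A; A=[jar] B=[mesh,tube,axle,rod,iron] C=[hinge]
Tick 2: prefer B, take mesh from B; A=[jar] B=[tube,axle,rod,iron] C=[hinge,mesh]
Tick 3: prefer A, take jar from A; A=[-] B=[tube,axle,rod,iron] C=[hinge,mesh,jar]
Tick 4: prefer B, take tube from B; A=[-] B=[axle,rod,iron] C=[hinge,mesh,jar,tube]
Tick 5: prefer A, take axle from B; A=[-] B=[rod,iron] C=[hinge,mesh,jar,tube,axle]
Tick 6: prefer B, take rod from B; A=[-] B=[iron] C=[hinge,mesh,jar,tube,axle,rod]
Tick 7: prefer A, take iron from B; A=[-] B=[-] C=[hinge,mesh,jar,tube,axle,rod,iron]
Tick 8: prefer B, both empty, nothing taken; A=[-] B=[-] C=[hinge,mesh,jar,tube,axle,rod,iron]

Answer: hinge mesh jar tube axle rod iron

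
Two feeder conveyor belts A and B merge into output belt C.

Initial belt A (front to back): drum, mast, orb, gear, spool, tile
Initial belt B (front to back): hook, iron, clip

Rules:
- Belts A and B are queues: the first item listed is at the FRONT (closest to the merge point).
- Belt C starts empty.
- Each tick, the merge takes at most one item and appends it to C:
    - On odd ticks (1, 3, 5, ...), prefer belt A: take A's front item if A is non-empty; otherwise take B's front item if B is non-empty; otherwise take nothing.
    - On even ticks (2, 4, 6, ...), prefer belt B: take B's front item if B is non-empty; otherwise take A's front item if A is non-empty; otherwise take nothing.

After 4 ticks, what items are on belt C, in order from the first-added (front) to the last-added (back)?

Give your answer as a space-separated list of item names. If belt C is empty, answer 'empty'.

Tick 1: prefer A, take drum from A; A=[mast,orb,gear,spool,tile] B=[hook,iron,clip] C=[drum]
Tick 2: prefer B, take hook from B; A=[mast,orb,gear,spool,tile] B=[iron,clip] C=[drum,hook]
Tick 3: prefer A, take mast from A; A=[orb,gear,spool,tile] B=[iron,clip] C=[drum,hook,mast]
Tick 4: prefer B, take iron from B; A=[orb,gear,spool,tile] B=[clip] C=[drum,hook,mast,iron]

Answer: drum hook mast iron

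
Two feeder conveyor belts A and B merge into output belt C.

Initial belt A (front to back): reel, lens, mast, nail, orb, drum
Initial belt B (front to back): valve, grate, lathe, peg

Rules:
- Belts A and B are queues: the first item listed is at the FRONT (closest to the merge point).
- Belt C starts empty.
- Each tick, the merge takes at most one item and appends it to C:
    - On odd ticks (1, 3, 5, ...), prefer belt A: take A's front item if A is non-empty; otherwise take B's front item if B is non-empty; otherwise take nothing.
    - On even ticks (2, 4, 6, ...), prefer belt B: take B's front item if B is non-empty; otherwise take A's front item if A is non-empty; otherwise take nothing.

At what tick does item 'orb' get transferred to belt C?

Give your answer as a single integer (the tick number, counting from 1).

Tick 1: prefer A, take reel from A; A=[lens,mast,nail,orb,drum] B=[valve,grate,lathe,peg] C=[reel]
Tick 2: prefer B, take valve from B; A=[lens,mast,nail,orb,drum] B=[grate,lathe,peg] C=[reel,valve]
Tick 3: prefer A, take lens from A; A=[mast,nail,orb,drum] B=[grate,lathe,peg] C=[reel,valve,lens]
Tick 4: prefer B, take grate from B; A=[mast,nail,orb,drum] B=[lathe,peg] C=[reel,valve,lens,grate]
Tick 5: prefer A, take mast from A; A=[nail,orb,drum] B=[lathe,peg] C=[reel,valve,lens,grate,mast]
Tick 6: prefer B, take lathe from B; A=[nail,orb,drum] B=[peg] C=[reel,valve,lens,grate,mast,lathe]
Tick 7: prefer A, take nail from A; A=[orb,drum] B=[peg] C=[reel,valve,lens,grate,mast,lathe,nail]
Tick 8: prefer B, take peg from B; A=[orb,drum] B=[-] C=[reel,valve,lens,grate,mast,lathe,nail,peg]
Tick 9: prefer A, take orb from A; A=[drum] B=[-] C=[reel,valve,lens,grate,mast,lathe,nail,peg,orb]

Answer: 9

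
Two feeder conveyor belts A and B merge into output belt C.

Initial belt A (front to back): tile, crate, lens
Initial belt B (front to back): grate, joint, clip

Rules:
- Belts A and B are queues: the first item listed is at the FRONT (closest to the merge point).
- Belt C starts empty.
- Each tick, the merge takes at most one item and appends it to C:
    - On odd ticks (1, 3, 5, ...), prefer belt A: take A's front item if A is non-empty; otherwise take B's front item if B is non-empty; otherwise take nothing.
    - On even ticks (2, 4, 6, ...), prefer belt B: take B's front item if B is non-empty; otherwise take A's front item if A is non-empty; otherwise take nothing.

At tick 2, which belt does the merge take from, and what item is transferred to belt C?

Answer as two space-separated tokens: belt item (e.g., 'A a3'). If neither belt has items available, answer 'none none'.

Tick 1: prefer A, take tile from A; A=[crate,lens] B=[grate,joint,clip] C=[tile]
Tick 2: prefer B, take grate from B; A=[crate,lens] B=[joint,clip] C=[tile,grate]

Answer: B grate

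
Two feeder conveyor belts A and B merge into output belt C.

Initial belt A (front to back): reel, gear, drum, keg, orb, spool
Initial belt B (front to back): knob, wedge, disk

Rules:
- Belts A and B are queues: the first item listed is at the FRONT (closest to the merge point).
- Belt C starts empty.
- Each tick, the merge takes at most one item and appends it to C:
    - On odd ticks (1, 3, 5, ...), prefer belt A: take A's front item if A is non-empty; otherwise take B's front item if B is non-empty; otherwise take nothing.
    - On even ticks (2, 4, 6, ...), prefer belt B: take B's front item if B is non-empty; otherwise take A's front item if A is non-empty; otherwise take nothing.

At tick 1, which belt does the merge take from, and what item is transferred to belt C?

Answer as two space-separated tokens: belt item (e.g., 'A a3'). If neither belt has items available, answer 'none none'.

Answer: A reel

Derivation:
Tick 1: prefer A, take reel from A; A=[gear,drum,keg,orb,spool] B=[knob,wedge,disk] C=[reel]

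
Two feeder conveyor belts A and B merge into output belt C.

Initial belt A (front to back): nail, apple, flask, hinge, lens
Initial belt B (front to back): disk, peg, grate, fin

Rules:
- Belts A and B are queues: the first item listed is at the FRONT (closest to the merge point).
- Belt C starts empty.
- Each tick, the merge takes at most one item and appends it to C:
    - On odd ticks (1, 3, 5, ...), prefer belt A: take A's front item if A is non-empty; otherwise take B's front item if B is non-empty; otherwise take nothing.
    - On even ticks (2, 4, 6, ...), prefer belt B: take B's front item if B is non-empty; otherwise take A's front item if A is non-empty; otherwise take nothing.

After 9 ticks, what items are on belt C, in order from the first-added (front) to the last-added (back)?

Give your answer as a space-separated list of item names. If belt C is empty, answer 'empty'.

Answer: nail disk apple peg flask grate hinge fin lens

Derivation:
Tick 1: prefer A, take nail from A; A=[apple,flask,hinge,lens] B=[disk,peg,grate,fin] C=[nail]
Tick 2: prefer B, take disk from B; A=[apple,flask,hinge,lens] B=[peg,grate,fin] C=[nail,disk]
Tick 3: prefer A, take apple from A; A=[flask,hinge,lens] B=[peg,grate,fin] C=[nail,disk,apple]
Tick 4: prefer B, take peg from B; A=[flask,hinge,lens] B=[grate,fin] C=[nail,disk,apple,peg]
Tick 5: prefer A, take flask from A; A=[hinge,lens] B=[grate,fin] C=[nail,disk,apple,peg,flask]
Tick 6: prefer B, take grate from B; A=[hinge,lens] B=[fin] C=[nail,disk,apple,peg,flask,grate]
Tick 7: prefer A, take hinge from A; A=[lens] B=[fin] C=[nail,disk,apple,peg,flask,grate,hinge]
Tick 8: prefer B, take fin from B; A=[lens] B=[-] C=[nail,disk,apple,peg,flask,grate,hinge,fin]
Tick 9: prefer A, take lens from A; A=[-] B=[-] C=[nail,disk,apple,peg,flask,grate,hinge,fin,lens]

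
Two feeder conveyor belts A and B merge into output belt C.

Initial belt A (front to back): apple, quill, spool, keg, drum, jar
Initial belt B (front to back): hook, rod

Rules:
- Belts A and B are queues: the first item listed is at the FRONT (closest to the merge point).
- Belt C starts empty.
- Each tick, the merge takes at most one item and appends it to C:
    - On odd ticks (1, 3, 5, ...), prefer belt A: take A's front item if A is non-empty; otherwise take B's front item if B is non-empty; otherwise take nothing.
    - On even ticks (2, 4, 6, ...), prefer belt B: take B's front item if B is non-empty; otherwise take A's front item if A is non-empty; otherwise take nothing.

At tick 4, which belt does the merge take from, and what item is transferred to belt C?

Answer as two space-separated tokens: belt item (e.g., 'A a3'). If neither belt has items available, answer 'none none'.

Tick 1: prefer A, take apple from A; A=[quill,spool,keg,drum,jar] B=[hook,rod] C=[apple]
Tick 2: prefer B, take hook from B; A=[quill,spool,keg,drum,jar] B=[rod] C=[apple,hook]
Tick 3: prefer A, take quill from A; A=[spool,keg,drum,jar] B=[rod] C=[apple,hook,quill]
Tick 4: prefer B, take rod from B; A=[spool,keg,drum,jar] B=[-] C=[apple,hook,quill,rod]

Answer: B rod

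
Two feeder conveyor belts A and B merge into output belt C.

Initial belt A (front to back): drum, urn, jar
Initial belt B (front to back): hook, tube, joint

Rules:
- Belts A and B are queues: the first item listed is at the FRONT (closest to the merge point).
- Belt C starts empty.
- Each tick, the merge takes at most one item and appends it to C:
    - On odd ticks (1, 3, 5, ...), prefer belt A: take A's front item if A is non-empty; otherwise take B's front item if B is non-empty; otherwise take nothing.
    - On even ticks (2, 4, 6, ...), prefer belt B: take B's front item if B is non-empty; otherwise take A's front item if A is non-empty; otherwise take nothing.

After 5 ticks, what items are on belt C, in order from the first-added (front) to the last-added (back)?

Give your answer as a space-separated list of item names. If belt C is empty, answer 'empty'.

Answer: drum hook urn tube jar

Derivation:
Tick 1: prefer A, take drum from A; A=[urn,jar] B=[hook,tube,joint] C=[drum]
Tick 2: prefer B, take hook from B; A=[urn,jar] B=[tube,joint] C=[drum,hook]
Tick 3: prefer A, take urn from A; A=[jar] B=[tube,joint] C=[drum,hook,urn]
Tick 4: prefer B, take tube from B; A=[jar] B=[joint] C=[drum,hook,urn,tube]
Tick 5: prefer A, take jar from A; A=[-] B=[joint] C=[drum,hook,urn,tube,jar]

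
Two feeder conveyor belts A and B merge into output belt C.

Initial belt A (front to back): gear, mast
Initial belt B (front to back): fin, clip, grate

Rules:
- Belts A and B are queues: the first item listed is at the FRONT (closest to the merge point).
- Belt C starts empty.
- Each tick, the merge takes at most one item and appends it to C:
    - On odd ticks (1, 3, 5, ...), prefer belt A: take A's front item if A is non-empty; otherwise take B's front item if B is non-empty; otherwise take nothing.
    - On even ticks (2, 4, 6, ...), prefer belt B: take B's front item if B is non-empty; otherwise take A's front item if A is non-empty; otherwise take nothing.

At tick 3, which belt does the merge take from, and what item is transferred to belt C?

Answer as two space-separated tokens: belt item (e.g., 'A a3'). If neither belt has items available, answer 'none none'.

Tick 1: prefer A, take gear from A; A=[mast] B=[fin,clip,grate] C=[gear]
Tick 2: prefer B, take fin from B; A=[mast] B=[clip,grate] C=[gear,fin]
Tick 3: prefer A, take mast from A; A=[-] B=[clip,grate] C=[gear,fin,mast]

Answer: A mast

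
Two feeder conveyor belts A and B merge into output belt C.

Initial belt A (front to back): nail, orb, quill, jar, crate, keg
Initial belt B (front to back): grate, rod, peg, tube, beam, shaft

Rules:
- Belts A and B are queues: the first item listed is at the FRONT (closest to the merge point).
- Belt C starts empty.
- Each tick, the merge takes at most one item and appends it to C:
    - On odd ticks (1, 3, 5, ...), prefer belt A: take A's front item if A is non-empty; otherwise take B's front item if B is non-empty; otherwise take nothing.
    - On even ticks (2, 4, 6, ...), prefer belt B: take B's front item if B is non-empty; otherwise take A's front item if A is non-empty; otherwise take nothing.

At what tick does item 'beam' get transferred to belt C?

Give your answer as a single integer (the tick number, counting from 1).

Answer: 10

Derivation:
Tick 1: prefer A, take nail from A; A=[orb,quill,jar,crate,keg] B=[grate,rod,peg,tube,beam,shaft] C=[nail]
Tick 2: prefer B, take grate from B; A=[orb,quill,jar,crate,keg] B=[rod,peg,tube,beam,shaft] C=[nail,grate]
Tick 3: prefer A, take orb from A; A=[quill,jar,crate,keg] B=[rod,peg,tube,beam,shaft] C=[nail,grate,orb]
Tick 4: prefer B, take rod from B; A=[quill,jar,crate,keg] B=[peg,tube,beam,shaft] C=[nail,grate,orb,rod]
Tick 5: prefer A, take quill from A; A=[jar,crate,keg] B=[peg,tube,beam,shaft] C=[nail,grate,orb,rod,quill]
Tick 6: prefer B, take peg from B; A=[jar,crate,keg] B=[tube,beam,shaft] C=[nail,grate,orb,rod,quill,peg]
Tick 7: prefer A, take jar from A; A=[crate,keg] B=[tube,beam,shaft] C=[nail,grate,orb,rod,quill,peg,jar]
Tick 8: prefer B, take tube from B; A=[crate,keg] B=[beam,shaft] C=[nail,grate,orb,rod,quill,peg,jar,tube]
Tick 9: prefer A, take crate from A; A=[keg] B=[beam,shaft] C=[nail,grate,orb,rod,quill,peg,jar,tube,crate]
Tick 10: prefer B, take beam from B; A=[keg] B=[shaft] C=[nail,grate,orb,rod,quill,peg,jar,tube,crate,beam]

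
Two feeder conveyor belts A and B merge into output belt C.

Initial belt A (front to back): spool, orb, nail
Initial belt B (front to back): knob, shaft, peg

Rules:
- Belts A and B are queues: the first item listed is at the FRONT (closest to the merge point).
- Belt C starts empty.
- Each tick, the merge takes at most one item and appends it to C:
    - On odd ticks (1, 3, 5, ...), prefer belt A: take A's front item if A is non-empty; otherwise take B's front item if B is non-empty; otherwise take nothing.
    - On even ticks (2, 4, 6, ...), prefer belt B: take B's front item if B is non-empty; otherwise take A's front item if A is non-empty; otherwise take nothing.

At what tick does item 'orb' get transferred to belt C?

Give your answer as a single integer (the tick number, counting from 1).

Tick 1: prefer A, take spool from A; A=[orb,nail] B=[knob,shaft,peg] C=[spool]
Tick 2: prefer B, take knob from B; A=[orb,nail] B=[shaft,peg] C=[spool,knob]
Tick 3: prefer A, take orb from A; A=[nail] B=[shaft,peg] C=[spool,knob,orb]

Answer: 3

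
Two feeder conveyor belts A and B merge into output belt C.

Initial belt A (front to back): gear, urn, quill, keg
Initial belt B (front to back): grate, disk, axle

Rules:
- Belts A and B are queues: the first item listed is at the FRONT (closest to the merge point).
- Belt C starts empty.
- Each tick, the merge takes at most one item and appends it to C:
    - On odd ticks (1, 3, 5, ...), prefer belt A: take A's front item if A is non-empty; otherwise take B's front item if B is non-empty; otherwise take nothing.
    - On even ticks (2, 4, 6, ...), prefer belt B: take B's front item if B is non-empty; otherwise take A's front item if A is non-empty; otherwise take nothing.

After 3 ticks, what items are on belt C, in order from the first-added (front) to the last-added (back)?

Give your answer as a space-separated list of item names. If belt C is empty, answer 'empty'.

Answer: gear grate urn

Derivation:
Tick 1: prefer A, take gear from A; A=[urn,quill,keg] B=[grate,disk,axle] C=[gear]
Tick 2: prefer B, take grate from B; A=[urn,quill,keg] B=[disk,axle] C=[gear,grate]
Tick 3: prefer A, take urn from A; A=[quill,keg] B=[disk,axle] C=[gear,grate,urn]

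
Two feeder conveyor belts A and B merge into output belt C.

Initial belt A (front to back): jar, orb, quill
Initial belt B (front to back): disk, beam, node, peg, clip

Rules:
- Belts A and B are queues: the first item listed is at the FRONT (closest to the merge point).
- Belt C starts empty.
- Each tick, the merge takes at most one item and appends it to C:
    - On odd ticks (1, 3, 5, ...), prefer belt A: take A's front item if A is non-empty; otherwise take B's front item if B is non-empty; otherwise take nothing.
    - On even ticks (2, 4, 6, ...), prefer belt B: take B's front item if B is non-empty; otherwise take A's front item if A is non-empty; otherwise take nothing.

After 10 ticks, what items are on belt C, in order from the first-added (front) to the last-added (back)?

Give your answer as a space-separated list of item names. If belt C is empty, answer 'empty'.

Tick 1: prefer A, take jar from A; A=[orb,quill] B=[disk,beam,node,peg,clip] C=[jar]
Tick 2: prefer B, take disk from B; A=[orb,quill] B=[beam,node,peg,clip] C=[jar,disk]
Tick 3: prefer A, take orb from A; A=[quill] B=[beam,node,peg,clip] C=[jar,disk,orb]
Tick 4: prefer B, take beam from B; A=[quill] B=[node,peg,clip] C=[jar,disk,orb,beam]
Tick 5: prefer A, take quill from A; A=[-] B=[node,peg,clip] C=[jar,disk,orb,beam,quill]
Tick 6: prefer B, take node from B; A=[-] B=[peg,clip] C=[jar,disk,orb,beam,quill,node]
Tick 7: prefer A, take peg from B; A=[-] B=[clip] C=[jar,disk,orb,beam,quill,node,peg]
Tick 8: prefer B, take clip from B; A=[-] B=[-] C=[jar,disk,orb,beam,quill,node,peg,clip]
Tick 9: prefer A, both empty, nothing taken; A=[-] B=[-] C=[jar,disk,orb,beam,quill,node,peg,clip]
Tick 10: prefer B, both empty, nothing taken; A=[-] B=[-] C=[jar,disk,orb,beam,quill,node,peg,clip]

Answer: jar disk orb beam quill node peg clip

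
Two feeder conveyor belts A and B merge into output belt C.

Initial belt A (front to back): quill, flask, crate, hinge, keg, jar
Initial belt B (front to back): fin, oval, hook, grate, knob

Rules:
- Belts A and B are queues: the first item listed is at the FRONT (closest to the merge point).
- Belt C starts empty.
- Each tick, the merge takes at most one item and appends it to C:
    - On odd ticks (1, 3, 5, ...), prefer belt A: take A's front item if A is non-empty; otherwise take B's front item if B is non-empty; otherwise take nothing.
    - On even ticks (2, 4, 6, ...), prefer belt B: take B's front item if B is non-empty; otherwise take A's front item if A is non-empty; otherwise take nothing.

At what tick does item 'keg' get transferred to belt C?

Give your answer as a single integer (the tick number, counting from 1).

Answer: 9

Derivation:
Tick 1: prefer A, take quill from A; A=[flask,crate,hinge,keg,jar] B=[fin,oval,hook,grate,knob] C=[quill]
Tick 2: prefer B, take fin from B; A=[flask,crate,hinge,keg,jar] B=[oval,hook,grate,knob] C=[quill,fin]
Tick 3: prefer A, take flask from A; A=[crate,hinge,keg,jar] B=[oval,hook,grate,knob] C=[quill,fin,flask]
Tick 4: prefer B, take oval from B; A=[crate,hinge,keg,jar] B=[hook,grate,knob] C=[quill,fin,flask,oval]
Tick 5: prefer A, take crate from A; A=[hinge,keg,jar] B=[hook,grate,knob] C=[quill,fin,flask,oval,crate]
Tick 6: prefer B, take hook from B; A=[hinge,keg,jar] B=[grate,knob] C=[quill,fin,flask,oval,crate,hook]
Tick 7: prefer A, take hinge from A; A=[keg,jar] B=[grate,knob] C=[quill,fin,flask,oval,crate,hook,hinge]
Tick 8: prefer B, take grate from B; A=[keg,jar] B=[knob] C=[quill,fin,flask,oval,crate,hook,hinge,grate]
Tick 9: prefer A, take keg from A; A=[jar] B=[knob] C=[quill,fin,flask,oval,crate,hook,hinge,grate,keg]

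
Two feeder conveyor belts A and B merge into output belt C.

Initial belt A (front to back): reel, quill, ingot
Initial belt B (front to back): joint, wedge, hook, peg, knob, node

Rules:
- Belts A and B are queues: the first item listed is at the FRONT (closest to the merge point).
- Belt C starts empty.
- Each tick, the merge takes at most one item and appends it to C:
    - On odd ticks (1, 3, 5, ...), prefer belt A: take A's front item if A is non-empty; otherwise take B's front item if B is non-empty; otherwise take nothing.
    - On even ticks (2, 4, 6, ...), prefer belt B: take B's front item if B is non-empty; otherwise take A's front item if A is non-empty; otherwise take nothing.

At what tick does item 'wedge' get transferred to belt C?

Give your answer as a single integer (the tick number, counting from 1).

Answer: 4

Derivation:
Tick 1: prefer A, take reel from A; A=[quill,ingot] B=[joint,wedge,hook,peg,knob,node] C=[reel]
Tick 2: prefer B, take joint from B; A=[quill,ingot] B=[wedge,hook,peg,knob,node] C=[reel,joint]
Tick 3: prefer A, take quill from A; A=[ingot] B=[wedge,hook,peg,knob,node] C=[reel,joint,quill]
Tick 4: prefer B, take wedge from B; A=[ingot] B=[hook,peg,knob,node] C=[reel,joint,quill,wedge]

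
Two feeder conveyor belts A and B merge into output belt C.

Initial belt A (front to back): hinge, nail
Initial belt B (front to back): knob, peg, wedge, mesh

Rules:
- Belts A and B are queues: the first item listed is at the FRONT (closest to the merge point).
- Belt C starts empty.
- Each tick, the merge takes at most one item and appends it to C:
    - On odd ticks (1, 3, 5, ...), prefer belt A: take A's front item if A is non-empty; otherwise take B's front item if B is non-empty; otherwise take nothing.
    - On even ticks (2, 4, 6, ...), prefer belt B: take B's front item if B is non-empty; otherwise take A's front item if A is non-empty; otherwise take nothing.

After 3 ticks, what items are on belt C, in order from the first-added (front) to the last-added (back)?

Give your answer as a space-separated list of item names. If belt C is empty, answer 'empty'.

Tick 1: prefer A, take hinge from A; A=[nail] B=[knob,peg,wedge,mesh] C=[hinge]
Tick 2: prefer B, take knob from B; A=[nail] B=[peg,wedge,mesh] C=[hinge,knob]
Tick 3: prefer A, take nail from A; A=[-] B=[peg,wedge,mesh] C=[hinge,knob,nail]

Answer: hinge knob nail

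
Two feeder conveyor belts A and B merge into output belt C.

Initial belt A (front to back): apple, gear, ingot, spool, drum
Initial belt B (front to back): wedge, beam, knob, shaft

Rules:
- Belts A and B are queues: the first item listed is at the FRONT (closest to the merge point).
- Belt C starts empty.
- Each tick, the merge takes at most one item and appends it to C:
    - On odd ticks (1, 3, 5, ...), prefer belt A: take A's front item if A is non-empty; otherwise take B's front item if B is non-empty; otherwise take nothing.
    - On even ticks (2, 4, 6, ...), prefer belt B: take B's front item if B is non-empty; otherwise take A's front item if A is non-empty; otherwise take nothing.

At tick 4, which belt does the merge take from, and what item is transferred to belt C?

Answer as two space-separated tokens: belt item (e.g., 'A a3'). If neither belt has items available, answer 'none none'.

Answer: B beam

Derivation:
Tick 1: prefer A, take apple from A; A=[gear,ingot,spool,drum] B=[wedge,beam,knob,shaft] C=[apple]
Tick 2: prefer B, take wedge from B; A=[gear,ingot,spool,drum] B=[beam,knob,shaft] C=[apple,wedge]
Tick 3: prefer A, take gear from A; A=[ingot,spool,drum] B=[beam,knob,shaft] C=[apple,wedge,gear]
Tick 4: prefer B, take beam from B; A=[ingot,spool,drum] B=[knob,shaft] C=[apple,wedge,gear,beam]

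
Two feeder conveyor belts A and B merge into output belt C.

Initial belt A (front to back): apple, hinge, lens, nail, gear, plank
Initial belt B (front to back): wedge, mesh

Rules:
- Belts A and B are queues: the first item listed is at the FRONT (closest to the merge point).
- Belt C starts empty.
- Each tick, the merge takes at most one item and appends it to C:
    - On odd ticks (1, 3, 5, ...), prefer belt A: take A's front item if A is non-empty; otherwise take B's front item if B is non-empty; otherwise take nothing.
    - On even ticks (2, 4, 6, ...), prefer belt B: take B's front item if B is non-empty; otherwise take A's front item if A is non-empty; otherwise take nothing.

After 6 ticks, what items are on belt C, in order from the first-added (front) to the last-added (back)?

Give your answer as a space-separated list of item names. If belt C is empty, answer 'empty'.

Tick 1: prefer A, take apple from A; A=[hinge,lens,nail,gear,plank] B=[wedge,mesh] C=[apple]
Tick 2: prefer B, take wedge from B; A=[hinge,lens,nail,gear,plank] B=[mesh] C=[apple,wedge]
Tick 3: prefer A, take hinge from A; A=[lens,nail,gear,plank] B=[mesh] C=[apple,wedge,hinge]
Tick 4: prefer B, take mesh from B; A=[lens,nail,gear,plank] B=[-] C=[apple,wedge,hinge,mesh]
Tick 5: prefer A, take lens from A; A=[nail,gear,plank] B=[-] C=[apple,wedge,hinge,mesh,lens]
Tick 6: prefer B, take nail from A; A=[gear,plank] B=[-] C=[apple,wedge,hinge,mesh,lens,nail]

Answer: apple wedge hinge mesh lens nail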